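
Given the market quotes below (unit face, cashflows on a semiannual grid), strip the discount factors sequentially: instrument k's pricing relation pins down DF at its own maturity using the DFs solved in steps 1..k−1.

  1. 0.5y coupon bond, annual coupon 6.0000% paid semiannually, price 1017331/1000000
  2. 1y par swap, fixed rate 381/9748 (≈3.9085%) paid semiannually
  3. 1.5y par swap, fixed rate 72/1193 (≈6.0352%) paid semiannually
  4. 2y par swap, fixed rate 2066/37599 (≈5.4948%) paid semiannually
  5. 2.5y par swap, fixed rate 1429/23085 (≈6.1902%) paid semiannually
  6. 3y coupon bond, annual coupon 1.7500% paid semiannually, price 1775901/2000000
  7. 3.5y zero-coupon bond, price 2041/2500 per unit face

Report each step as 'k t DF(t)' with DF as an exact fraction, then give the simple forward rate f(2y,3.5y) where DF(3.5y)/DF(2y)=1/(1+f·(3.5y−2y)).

step 1 [0.5y] bond c/2=3/100: DF=(1017331/1000000 − 3/100·(0))/(1+3/100) = 9877/10000 ≈ 0.987700
step 2 [1y] swap r/2=381/19496: DF=(1 − 381/19496·(0.987700))/(1+381/19496) = 9619/10000 ≈ 0.961900
step 3 [1.5y] swap r/2=36/1193: DF=(1 − 36/1193·(0.987700+0.961900))/(1+36/1193) = 571/625 ≈ 0.913600
step 4 [2y] swap r/2=1033/37599: DF=(1 − 1033/37599·(0.987700+0.961900+0.913600))/(1+1033/37599) = 8967/10000 ≈ 0.896700
step 5 [2.5y] swap r/2=1429/46170: DF=(1 − 1429/46170·(0.987700+0.961900+0.913600+0.896700))/(1+1429/46170) = 8571/10000 ≈ 0.857100
step 6 [3y] bond c/2=7/800: DF=(1775901/2000000 − 7/800·(0.987700+0.961900+0.913600+0.896700+0.857100))/(1+7/800) = 4201/5000 ≈ 0.840200
step 7 [3.5y] zero: DF = P = 2041/2500 ≈ 0.816400

1 1/2 9877/10000
2 1 9619/10000
3 3/2 571/625
4 2 8967/10000
5 5/2 8571/10000
6 3 4201/5000
7 7/2 2041/2500
f(2y,3.5y) = ((8967/10000)/(2041/2500) − 1)/(3/2) = 803/12246 ≈ 6.5572%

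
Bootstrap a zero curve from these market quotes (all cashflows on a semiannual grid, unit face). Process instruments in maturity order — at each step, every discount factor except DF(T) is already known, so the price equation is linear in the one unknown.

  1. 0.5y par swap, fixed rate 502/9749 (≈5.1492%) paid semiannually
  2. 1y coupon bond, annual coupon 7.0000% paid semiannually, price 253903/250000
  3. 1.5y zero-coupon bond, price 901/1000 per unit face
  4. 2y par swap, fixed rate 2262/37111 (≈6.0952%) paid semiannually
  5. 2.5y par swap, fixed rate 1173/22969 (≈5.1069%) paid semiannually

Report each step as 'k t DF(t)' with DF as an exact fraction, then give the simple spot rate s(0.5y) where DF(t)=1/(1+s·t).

step 1 [0.5y] swap r/2=251/9749: DF=(1 − 251/9749·(0))/(1+251/9749) = 9749/10000 ≈ 0.974900
step 2 [1y] bond c/2=7/200: DF=(253903/250000 − 7/200·(0.974900))/(1+7/200) = 9483/10000 ≈ 0.948300
step 3 [1.5y] zero: DF = P = 901/1000 ≈ 0.901000
step 4 [2y] swap r/2=1131/37111: DF=(1 − 1131/37111·(0.974900+0.948300+0.901000))/(1+1131/37111) = 8869/10000 ≈ 0.886900
step 5 [2.5y] swap r/2=1173/45938: DF=(1 − 1173/45938·(0.974900+0.948300+0.901000+0.886900))/(1+1173/45938) = 8827/10000 ≈ 0.882700

1 1/2 9749/10000
2 1 9483/10000
3 3/2 901/1000
4 2 8869/10000
5 5/2 8827/10000
s(0.5y) = (1/(9749/10000) − 1)/(1/2) = 502/9749 ≈ 5.1492%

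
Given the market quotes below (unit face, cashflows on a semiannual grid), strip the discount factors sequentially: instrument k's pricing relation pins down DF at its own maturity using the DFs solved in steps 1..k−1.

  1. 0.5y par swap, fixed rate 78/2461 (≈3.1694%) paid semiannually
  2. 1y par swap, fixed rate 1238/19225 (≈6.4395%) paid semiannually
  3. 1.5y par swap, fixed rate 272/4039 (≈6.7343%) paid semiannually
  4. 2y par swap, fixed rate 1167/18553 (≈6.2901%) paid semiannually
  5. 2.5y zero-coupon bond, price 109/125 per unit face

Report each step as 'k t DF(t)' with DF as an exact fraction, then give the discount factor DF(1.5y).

1 1/2 2461/2500
2 1 9381/10000
3 3/2 1131/1250
4 2 8833/10000
5 5/2 109/125
DF(1.5y) = 1131/1250 ≈ 0.904800

step 1 [0.5y] swap r/2=39/2461: DF=(1 − 39/2461·(0))/(1+39/2461) = 2461/2500 ≈ 0.984400
step 2 [1y] swap r/2=619/19225: DF=(1 − 619/19225·(0.984400))/(1+619/19225) = 9381/10000 ≈ 0.938100
step 3 [1.5y] swap r/2=136/4039: DF=(1 − 136/4039·(0.984400+0.938100))/(1+136/4039) = 1131/1250 ≈ 0.904800
step 4 [2y] swap r/2=1167/37106: DF=(1 − 1167/37106·(0.984400+0.938100+0.904800))/(1+1167/37106) = 8833/10000 ≈ 0.883300
step 5 [2.5y] zero: DF = P = 109/125 ≈ 0.872000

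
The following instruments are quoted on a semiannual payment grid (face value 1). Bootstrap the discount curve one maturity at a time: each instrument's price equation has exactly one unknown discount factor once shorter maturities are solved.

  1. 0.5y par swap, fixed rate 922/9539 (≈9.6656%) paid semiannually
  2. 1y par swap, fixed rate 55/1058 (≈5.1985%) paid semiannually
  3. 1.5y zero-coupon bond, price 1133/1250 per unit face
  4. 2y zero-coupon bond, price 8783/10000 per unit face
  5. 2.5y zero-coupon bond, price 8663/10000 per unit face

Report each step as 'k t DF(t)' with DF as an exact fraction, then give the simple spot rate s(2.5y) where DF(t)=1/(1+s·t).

1 1/2 9539/10000
2 1 1901/2000
3 3/2 1133/1250
4 2 8783/10000
5 5/2 8663/10000
s(2.5y) = (1/(8663/10000) − 1)/(5/2) = 2674/43315 ≈ 6.1734%

step 1 [0.5y] swap r/2=461/9539: DF=(1 − 461/9539·(0))/(1+461/9539) = 9539/10000 ≈ 0.953900
step 2 [1y] swap r/2=55/2116: DF=(1 − 55/2116·(0.953900))/(1+55/2116) = 1901/2000 ≈ 0.950500
step 3 [1.5y] zero: DF = P = 1133/1250 ≈ 0.906400
step 4 [2y] zero: DF = P = 8783/10000 ≈ 0.878300
step 5 [2.5y] zero: DF = P = 8663/10000 ≈ 0.866300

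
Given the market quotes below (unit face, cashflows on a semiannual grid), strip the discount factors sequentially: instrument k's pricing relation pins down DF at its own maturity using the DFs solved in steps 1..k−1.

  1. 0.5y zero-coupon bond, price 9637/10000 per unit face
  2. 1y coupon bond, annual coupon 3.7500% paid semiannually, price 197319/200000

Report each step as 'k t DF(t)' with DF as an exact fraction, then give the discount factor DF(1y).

1 1/2 9637/10000
2 1 9507/10000
DF(1y) = 9507/10000 ≈ 0.950700

step 1 [0.5y] zero: DF = P = 9637/10000 ≈ 0.963700
step 2 [1y] bond c/2=3/160: DF=(197319/200000 − 3/160·(0.963700))/(1+3/160) = 9507/10000 ≈ 0.950700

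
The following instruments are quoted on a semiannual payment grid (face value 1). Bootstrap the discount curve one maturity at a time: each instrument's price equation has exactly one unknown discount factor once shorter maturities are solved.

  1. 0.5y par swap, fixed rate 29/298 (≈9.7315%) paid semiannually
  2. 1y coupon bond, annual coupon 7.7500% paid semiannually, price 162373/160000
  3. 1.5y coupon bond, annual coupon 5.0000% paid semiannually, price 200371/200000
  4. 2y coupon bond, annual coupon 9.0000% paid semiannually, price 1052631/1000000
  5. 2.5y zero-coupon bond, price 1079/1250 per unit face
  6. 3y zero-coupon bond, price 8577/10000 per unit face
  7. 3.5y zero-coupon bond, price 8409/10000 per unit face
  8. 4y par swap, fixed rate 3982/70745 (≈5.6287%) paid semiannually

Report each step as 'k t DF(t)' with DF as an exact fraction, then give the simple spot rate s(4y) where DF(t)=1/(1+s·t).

1 1/2 596/625
2 1 4707/5000
3 3/2 582/625
4 2 1107/1250
5 5/2 1079/1250
6 3 8577/10000
7 7/2 8409/10000
8 4 8009/10000
s(4y) = (1/(8009/10000) − 1)/(4) = 1991/32036 ≈ 6.2149%

step 1 [0.5y] swap r/2=29/596: DF=(1 − 29/596·(0))/(1+29/596) = 596/625 ≈ 0.953600
step 2 [1y] bond c/2=31/800: DF=(162373/160000 − 31/800·(0.953600))/(1+31/800) = 4707/5000 ≈ 0.941400
step 3 [1.5y] bond c/2=1/40: DF=(200371/200000 − 1/40·(0.953600+0.941400))/(1+1/40) = 582/625 ≈ 0.931200
step 4 [2y] bond c/2=9/200: DF=(1052631/1000000 − 9/200·(0.953600+0.941400+0.931200))/(1+9/200) = 1107/1250 ≈ 0.885600
step 5 [2.5y] zero: DF = P = 1079/1250 ≈ 0.863200
step 6 [3y] zero: DF = P = 8577/10000 ≈ 0.857700
step 7 [3.5y] zero: DF = P = 8409/10000 ≈ 0.840900
step 8 [4y] swap r/2=1991/70745: DF=(1 − 1991/70745·(0.953600+0.941400+0.931200+0.885600+0.863200+0.857700+0.840900))/(1+1991/70745) = 8009/10000 ≈ 0.800900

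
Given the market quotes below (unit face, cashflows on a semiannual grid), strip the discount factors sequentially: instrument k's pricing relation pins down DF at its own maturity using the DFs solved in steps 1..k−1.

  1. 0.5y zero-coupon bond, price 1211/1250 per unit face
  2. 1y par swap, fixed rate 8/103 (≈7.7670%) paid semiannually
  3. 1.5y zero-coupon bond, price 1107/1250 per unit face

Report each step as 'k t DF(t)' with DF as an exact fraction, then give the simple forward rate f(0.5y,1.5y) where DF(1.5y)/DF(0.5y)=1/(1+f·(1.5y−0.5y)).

step 1 [0.5y] zero: DF = P = 1211/1250 ≈ 0.968800
step 2 [1y] swap r/2=4/103: DF=(1 − 4/103·(0.968800))/(1+4/103) = 579/625 ≈ 0.926400
step 3 [1.5y] zero: DF = P = 1107/1250 ≈ 0.885600

1 1/2 1211/1250
2 1 579/625
3 3/2 1107/1250
f(0.5y,1.5y) = ((1211/1250)/(1107/1250) − 1)/(1) = 104/1107 ≈ 9.3948%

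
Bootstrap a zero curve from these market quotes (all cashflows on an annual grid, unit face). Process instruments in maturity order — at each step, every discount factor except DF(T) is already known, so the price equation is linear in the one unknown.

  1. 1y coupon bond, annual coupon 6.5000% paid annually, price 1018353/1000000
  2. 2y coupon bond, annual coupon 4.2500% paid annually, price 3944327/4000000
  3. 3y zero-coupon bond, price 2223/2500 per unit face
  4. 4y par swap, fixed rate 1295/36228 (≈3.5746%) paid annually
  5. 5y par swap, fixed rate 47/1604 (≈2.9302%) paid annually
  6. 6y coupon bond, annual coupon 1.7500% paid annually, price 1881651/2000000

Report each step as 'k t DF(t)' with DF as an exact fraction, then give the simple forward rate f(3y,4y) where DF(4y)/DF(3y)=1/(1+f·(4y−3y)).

step 1 [1y] bond c/1=13/200: DF=(1018353/1000000 − 13/200·(0))/(1+13/200) = 4781/5000 ≈ 0.956200
step 2 [2y] bond c/1=17/400: DF=(3944327/4000000 − 17/400·(0.956200))/(1+17/400) = 9069/10000 ≈ 0.906900
step 3 [3y] zero: DF = P = 2223/2500 ≈ 0.889200
step 4 [4y] swap r/1=1295/36228: DF=(1 − 1295/36228·(0.956200+0.906900+0.889200))/(1+1295/36228) = 1741/2000 ≈ 0.870500
step 5 [5y] swap r/1=47/1604: DF=(1 − 47/1604·(0.956200+0.906900+0.889200+0.870500))/(1+47/1604) = 2171/2500 ≈ 0.868400
step 6 [6y] bond c/1=7/400: DF=(1881651/2000000 − 7/400·(0.956200+0.906900+0.889200+0.870500+0.868400))/(1+7/400) = 4237/5000 ≈ 0.847400

1 1 4781/5000
2 2 9069/10000
3 3 2223/2500
4 4 1741/2000
5 5 2171/2500
6 6 4237/5000
f(3y,4y) = ((2223/2500)/(1741/2000) − 1)/(1) = 187/8705 ≈ 2.1482%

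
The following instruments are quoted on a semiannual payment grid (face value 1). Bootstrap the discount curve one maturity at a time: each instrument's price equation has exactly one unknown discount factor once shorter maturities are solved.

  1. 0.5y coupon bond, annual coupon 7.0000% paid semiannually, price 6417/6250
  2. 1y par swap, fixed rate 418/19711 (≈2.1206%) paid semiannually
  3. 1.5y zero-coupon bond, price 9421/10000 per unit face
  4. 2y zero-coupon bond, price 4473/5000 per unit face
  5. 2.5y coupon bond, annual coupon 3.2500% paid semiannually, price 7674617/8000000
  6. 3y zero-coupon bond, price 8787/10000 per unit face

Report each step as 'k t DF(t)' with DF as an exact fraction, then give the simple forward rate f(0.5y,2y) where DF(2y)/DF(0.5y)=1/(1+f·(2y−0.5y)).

step 1 [0.5y] bond c/2=7/200: DF=(6417/6250 − 7/200·(0))/(1+7/200) = 124/125 ≈ 0.992000
step 2 [1y] swap r/2=209/19711: DF=(1 − 209/19711·(0.992000))/(1+209/19711) = 9791/10000 ≈ 0.979100
step 3 [1.5y] zero: DF = P = 9421/10000 ≈ 0.942100
step 4 [2y] zero: DF = P = 4473/5000 ≈ 0.894600
step 5 [2.5y] bond c/2=13/800: DF=(7674617/8000000 − 13/800·(0.992000+0.979100+0.942100+0.894600))/(1+13/800) = 8831/10000 ≈ 0.883100
step 6 [3y] zero: DF = P = 8787/10000 ≈ 0.878700

1 1/2 124/125
2 1 9791/10000
3 3/2 9421/10000
4 2 4473/5000
5 5/2 8831/10000
6 3 8787/10000
f(0.5y,2y) = ((124/125)/(4473/5000) − 1)/(3/2) = 974/13419 ≈ 7.2584%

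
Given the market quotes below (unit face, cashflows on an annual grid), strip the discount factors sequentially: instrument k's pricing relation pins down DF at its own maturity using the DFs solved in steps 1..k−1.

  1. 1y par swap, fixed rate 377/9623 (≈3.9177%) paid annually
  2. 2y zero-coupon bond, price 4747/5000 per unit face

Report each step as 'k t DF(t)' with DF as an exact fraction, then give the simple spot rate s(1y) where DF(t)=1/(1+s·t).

step 1 [1y] swap r/1=377/9623: DF=(1 − 377/9623·(0))/(1+377/9623) = 9623/10000 ≈ 0.962300
step 2 [2y] zero: DF = P = 4747/5000 ≈ 0.949400

1 1 9623/10000
2 2 4747/5000
s(1y) = (1/(9623/10000) − 1)/(1) = 377/9623 ≈ 3.9177%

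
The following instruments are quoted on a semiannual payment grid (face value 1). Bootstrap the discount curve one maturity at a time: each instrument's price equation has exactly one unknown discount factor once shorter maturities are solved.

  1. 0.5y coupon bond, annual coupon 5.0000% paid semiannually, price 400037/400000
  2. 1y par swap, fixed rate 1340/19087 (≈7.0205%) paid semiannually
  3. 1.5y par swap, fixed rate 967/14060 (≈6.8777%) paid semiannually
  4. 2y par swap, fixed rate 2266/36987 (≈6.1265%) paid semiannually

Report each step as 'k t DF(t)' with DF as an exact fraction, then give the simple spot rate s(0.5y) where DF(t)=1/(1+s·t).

step 1 [0.5y] bond c/2=1/40: DF=(400037/400000 − 1/40·(0))/(1+1/40) = 9757/10000 ≈ 0.975700
step 2 [1y] swap r/2=670/19087: DF=(1 − 670/19087·(0.975700))/(1+670/19087) = 933/1000 ≈ 0.933000
step 3 [1.5y] swap r/2=967/28120: DF=(1 − 967/28120·(0.975700+0.933000))/(1+967/28120) = 9033/10000 ≈ 0.903300
step 4 [2y] swap r/2=1133/36987: DF=(1 − 1133/36987·(0.975700+0.933000+0.903300))/(1+1133/36987) = 8867/10000 ≈ 0.886700

1 1/2 9757/10000
2 1 933/1000
3 3/2 9033/10000
4 2 8867/10000
s(0.5y) = (1/(9757/10000) − 1)/(1/2) = 486/9757 ≈ 4.9810%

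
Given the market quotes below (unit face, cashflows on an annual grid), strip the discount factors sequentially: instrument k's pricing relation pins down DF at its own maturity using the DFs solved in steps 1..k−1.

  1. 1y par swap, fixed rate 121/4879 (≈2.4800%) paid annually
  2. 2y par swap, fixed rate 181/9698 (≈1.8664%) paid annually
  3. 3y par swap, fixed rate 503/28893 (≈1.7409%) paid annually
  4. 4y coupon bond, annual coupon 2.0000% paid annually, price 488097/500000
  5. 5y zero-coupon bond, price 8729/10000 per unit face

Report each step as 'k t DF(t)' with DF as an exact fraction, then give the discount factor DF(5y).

step 1 [1y] swap r/1=121/4879: DF=(1 − 121/4879·(0))/(1+121/4879) = 4879/5000 ≈ 0.975800
step 2 [2y] swap r/1=181/9698: DF=(1 − 181/9698·(0.975800))/(1+181/9698) = 4819/5000 ≈ 0.963800
step 3 [3y] swap r/1=503/28893: DF=(1 − 503/28893·(0.975800+0.963800))/(1+503/28893) = 9497/10000 ≈ 0.949700
step 4 [4y] bond c/1=1/50: DF=(488097/500000 − 1/50·(0.975800+0.963800+0.949700))/(1+1/50) = 2251/2500 ≈ 0.900400
step 5 [5y] zero: DF = P = 8729/10000 ≈ 0.872900

1 1 4879/5000
2 2 4819/5000
3 3 9497/10000
4 4 2251/2500
5 5 8729/10000
DF(5y) = 8729/10000 ≈ 0.872900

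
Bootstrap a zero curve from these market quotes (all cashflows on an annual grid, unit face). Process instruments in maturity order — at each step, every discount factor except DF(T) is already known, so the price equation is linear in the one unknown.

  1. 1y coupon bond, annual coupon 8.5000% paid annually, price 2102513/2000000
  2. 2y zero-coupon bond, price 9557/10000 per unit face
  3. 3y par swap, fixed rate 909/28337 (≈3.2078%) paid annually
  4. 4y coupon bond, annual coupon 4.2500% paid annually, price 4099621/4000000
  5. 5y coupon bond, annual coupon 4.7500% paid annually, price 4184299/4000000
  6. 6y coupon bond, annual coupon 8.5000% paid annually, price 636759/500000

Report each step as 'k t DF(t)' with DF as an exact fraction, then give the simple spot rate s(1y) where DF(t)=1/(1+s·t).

step 1 [1y] bond c/1=17/200: DF=(2102513/2000000 − 17/200·(0))/(1+17/200) = 9689/10000 ≈ 0.968900
step 2 [2y] zero: DF = P = 9557/10000 ≈ 0.955700
step 3 [3y] swap r/1=909/28337: DF=(1 − 909/28337·(0.968900+0.955700))/(1+909/28337) = 9091/10000 ≈ 0.909100
step 4 [4y] bond c/1=17/400: DF=(4099621/4000000 − 17/400·(0.968900+0.955700+0.909100))/(1+17/400) = 2169/2500 ≈ 0.867600
step 5 [5y] bond c/1=19/400: DF=(4184299/4000000 − 19/400·(0.968900+0.955700+0.909100+0.867600))/(1+19/400) = 2077/2500 ≈ 0.830800
step 6 [6y] bond c/1=17/200: DF=(636759/500000 − 17/200·(0.968900+0.955700+0.909100+0.867600+0.830800))/(1+17/200) = 8187/10000 ≈ 0.818700

1 1 9689/10000
2 2 9557/10000
3 3 9091/10000
4 4 2169/2500
5 5 2077/2500
6 6 8187/10000
s(1y) = (1/(9689/10000) − 1)/(1) = 311/9689 ≈ 3.2098%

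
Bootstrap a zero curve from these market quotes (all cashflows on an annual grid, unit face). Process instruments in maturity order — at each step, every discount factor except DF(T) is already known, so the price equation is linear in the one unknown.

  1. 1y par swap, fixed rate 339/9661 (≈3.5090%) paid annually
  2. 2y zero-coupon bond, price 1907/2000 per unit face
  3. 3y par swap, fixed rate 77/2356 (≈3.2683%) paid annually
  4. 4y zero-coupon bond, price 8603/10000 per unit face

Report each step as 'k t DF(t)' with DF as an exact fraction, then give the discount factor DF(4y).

1 1 9661/10000
2 2 1907/2000
3 3 2269/2500
4 4 8603/10000
DF(4y) = 8603/10000 ≈ 0.860300

step 1 [1y] swap r/1=339/9661: DF=(1 − 339/9661·(0))/(1+339/9661) = 9661/10000 ≈ 0.966100
step 2 [2y] zero: DF = P = 1907/2000 ≈ 0.953500
step 3 [3y] swap r/1=77/2356: DF=(1 − 77/2356·(0.966100+0.953500))/(1+77/2356) = 2269/2500 ≈ 0.907600
step 4 [4y] zero: DF = P = 8603/10000 ≈ 0.860300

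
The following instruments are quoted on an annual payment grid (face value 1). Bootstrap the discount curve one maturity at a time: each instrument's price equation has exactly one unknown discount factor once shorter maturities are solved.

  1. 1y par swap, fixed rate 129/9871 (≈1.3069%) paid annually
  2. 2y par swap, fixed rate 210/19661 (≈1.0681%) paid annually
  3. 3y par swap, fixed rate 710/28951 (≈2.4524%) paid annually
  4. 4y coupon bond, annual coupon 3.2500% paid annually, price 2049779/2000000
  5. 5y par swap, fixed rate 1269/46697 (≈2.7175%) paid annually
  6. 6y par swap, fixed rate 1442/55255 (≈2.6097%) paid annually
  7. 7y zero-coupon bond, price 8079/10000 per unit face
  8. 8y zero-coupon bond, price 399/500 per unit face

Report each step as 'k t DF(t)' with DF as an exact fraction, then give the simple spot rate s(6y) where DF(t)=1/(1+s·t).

step 1 [1y] swap r/1=129/9871: DF=(1 − 129/9871·(0))/(1+129/9871) = 9871/10000 ≈ 0.987100
step 2 [2y] swap r/1=210/19661: DF=(1 − 210/19661·(0.987100))/(1+210/19661) = 979/1000 ≈ 0.979000
step 3 [3y] swap r/1=710/28951: DF=(1 − 710/28951·(0.987100+0.979000))/(1+710/28951) = 929/1000 ≈ 0.929000
step 4 [4y] bond c/1=13/400: DF=(2049779/2000000 − 13/400·(0.987100+0.979000+0.929000))/(1+13/400) = 1803/2000 ≈ 0.901500
step 5 [5y] swap r/1=1269/46697: DF=(1 − 1269/46697·(0.987100+0.979000+0.929000+0.901500))/(1+1269/46697) = 8731/10000 ≈ 0.873100
step 6 [6y] swap r/1=1442/55255: DF=(1 − 1442/55255·(0.987100+0.979000+0.929000+0.901500+0.873100))/(1+1442/55255) = 4279/5000 ≈ 0.855800
step 7 [7y] zero: DF = P = 8079/10000 ≈ 0.807900
step 8 [8y] zero: DF = P = 399/500 ≈ 0.798000

1 1 9871/10000
2 2 979/1000
3 3 929/1000
4 4 1803/2000
5 5 8731/10000
6 6 4279/5000
7 7 8079/10000
8 8 399/500
s(6y) = (1/(4279/5000) − 1)/(6) = 721/25674 ≈ 2.8083%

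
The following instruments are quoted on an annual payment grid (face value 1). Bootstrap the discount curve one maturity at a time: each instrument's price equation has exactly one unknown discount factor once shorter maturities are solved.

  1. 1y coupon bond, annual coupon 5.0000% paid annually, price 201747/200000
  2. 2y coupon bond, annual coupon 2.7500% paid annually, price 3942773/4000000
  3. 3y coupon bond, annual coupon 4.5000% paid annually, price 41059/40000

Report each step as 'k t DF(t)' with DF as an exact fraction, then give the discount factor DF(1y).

1 1 9607/10000
2 2 1167/1250
3 3 9007/10000
DF(1y) = 9607/10000 ≈ 0.960700

step 1 [1y] bond c/1=1/20: DF=(201747/200000 − 1/20·(0))/(1+1/20) = 9607/10000 ≈ 0.960700
step 2 [2y] bond c/1=11/400: DF=(3942773/4000000 − 11/400·(0.960700))/(1+11/400) = 1167/1250 ≈ 0.933600
step 3 [3y] bond c/1=9/200: DF=(41059/40000 − 9/200·(0.960700+0.933600))/(1+9/200) = 9007/10000 ≈ 0.900700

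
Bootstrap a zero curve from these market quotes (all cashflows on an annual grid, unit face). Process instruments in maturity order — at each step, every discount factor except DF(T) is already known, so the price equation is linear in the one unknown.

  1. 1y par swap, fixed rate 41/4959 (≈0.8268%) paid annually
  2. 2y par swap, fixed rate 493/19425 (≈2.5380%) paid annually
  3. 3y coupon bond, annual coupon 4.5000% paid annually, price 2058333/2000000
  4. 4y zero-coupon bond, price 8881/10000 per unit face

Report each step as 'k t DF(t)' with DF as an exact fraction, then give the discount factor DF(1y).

step 1 [1y] swap r/1=41/4959: DF=(1 − 41/4959·(0))/(1+41/4959) = 4959/5000 ≈ 0.991800
step 2 [2y] swap r/1=493/19425: DF=(1 − 493/19425·(0.991800))/(1+493/19425) = 9507/10000 ≈ 0.950700
step 3 [3y] bond c/1=9/200: DF=(2058333/2000000 − 9/200·(0.991800+0.950700))/(1+9/200) = 2253/2500 ≈ 0.901200
step 4 [4y] zero: DF = P = 8881/10000 ≈ 0.888100

1 1 4959/5000
2 2 9507/10000
3 3 2253/2500
4 4 8881/10000
DF(1y) = 4959/5000 ≈ 0.991800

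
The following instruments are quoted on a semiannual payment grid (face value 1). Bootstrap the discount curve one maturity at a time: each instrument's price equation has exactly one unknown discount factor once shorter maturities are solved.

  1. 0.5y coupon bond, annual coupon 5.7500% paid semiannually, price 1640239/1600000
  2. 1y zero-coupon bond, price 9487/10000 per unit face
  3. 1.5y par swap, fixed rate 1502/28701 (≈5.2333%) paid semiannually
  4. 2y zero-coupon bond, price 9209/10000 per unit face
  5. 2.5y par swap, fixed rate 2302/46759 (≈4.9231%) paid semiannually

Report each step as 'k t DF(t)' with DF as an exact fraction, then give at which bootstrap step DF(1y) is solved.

1 1/2 1993/2000
2 1 9487/10000
3 3/2 9249/10000
4 2 9209/10000
5 5/2 8849/10000
DF(1y) is solved at step 2

step 1 [0.5y] bond c/2=23/800: DF=(1640239/1600000 − 23/800·(0))/(1+23/800) = 1993/2000 ≈ 0.996500
step 2 [1y] zero: DF = P = 9487/10000 ≈ 0.948700
step 3 [1.5y] swap r/2=751/28701: DF=(1 − 751/28701·(0.996500+0.948700))/(1+751/28701) = 9249/10000 ≈ 0.924900
step 4 [2y] zero: DF = P = 9209/10000 ≈ 0.920900
step 5 [2.5y] swap r/2=1151/46759: DF=(1 − 1151/46759·(0.996500+0.948700+0.924900+0.920900))/(1+1151/46759) = 8849/10000 ≈ 0.884900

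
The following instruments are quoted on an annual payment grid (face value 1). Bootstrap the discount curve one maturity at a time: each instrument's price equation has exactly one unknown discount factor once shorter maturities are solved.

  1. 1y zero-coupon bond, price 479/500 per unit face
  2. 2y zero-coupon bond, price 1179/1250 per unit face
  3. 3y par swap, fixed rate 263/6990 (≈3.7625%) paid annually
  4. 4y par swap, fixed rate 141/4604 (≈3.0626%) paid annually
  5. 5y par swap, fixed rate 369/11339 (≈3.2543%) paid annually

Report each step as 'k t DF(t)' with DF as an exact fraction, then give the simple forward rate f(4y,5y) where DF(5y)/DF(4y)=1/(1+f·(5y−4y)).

step 1 [1y] zero: DF = P = 479/500 ≈ 0.958000
step 2 [2y] zero: DF = P = 1179/1250 ≈ 0.943200
step 3 [3y] swap r/1=263/6990: DF=(1 − 263/6990·(0.958000+0.943200))/(1+263/6990) = 2237/2500 ≈ 0.894800
step 4 [4y] swap r/1=141/4604: DF=(1 − 141/4604·(0.958000+0.943200+0.894800))/(1+141/4604) = 1109/1250 ≈ 0.887200
step 5 [5y] swap r/1=369/11339: DF=(1 − 369/11339·(0.958000+0.943200+0.894800+0.887200))/(1+369/11339) = 2131/2500 ≈ 0.852400

1 1 479/500
2 2 1179/1250
3 3 2237/2500
4 4 1109/1250
5 5 2131/2500
f(4y,5y) = ((1109/1250)/(2131/2500) − 1)/(1) = 87/2131 ≈ 4.0826%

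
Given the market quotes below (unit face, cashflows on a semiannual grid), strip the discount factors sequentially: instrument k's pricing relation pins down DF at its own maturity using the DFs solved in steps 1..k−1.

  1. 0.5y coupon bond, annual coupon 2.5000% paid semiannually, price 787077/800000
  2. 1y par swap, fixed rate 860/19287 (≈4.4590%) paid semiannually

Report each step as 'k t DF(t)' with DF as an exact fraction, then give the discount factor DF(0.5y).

1 1/2 9717/10000
2 1 957/1000
DF(0.5y) = 9717/10000 ≈ 0.971700

step 1 [0.5y] bond c/2=1/80: DF=(787077/800000 − 1/80·(0))/(1+1/80) = 9717/10000 ≈ 0.971700
step 2 [1y] swap r/2=430/19287: DF=(1 − 430/19287·(0.971700))/(1+430/19287) = 957/1000 ≈ 0.957000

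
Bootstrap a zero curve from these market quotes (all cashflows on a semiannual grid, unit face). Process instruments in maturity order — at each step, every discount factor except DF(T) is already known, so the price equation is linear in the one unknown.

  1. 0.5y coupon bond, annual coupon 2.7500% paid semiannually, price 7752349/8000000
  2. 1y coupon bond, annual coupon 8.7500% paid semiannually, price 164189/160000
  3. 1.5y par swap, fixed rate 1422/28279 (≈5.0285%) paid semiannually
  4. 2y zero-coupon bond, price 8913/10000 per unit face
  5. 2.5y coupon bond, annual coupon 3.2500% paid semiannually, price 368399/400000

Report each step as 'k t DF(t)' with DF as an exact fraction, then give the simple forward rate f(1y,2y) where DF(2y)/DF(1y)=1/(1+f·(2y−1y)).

step 1 [0.5y] bond c/2=11/800: DF=(7752349/8000000 − 11/800·(0))/(1+11/800) = 9559/10000 ≈ 0.955900
step 2 [1y] bond c/2=7/160: DF=(164189/160000 − 7/160·(0.955900))/(1+7/160) = 9431/10000 ≈ 0.943100
step 3 [1.5y] swap r/2=711/28279: DF=(1 − 711/28279·(0.955900+0.943100))/(1+711/28279) = 9289/10000 ≈ 0.928900
step 4 [2y] zero: DF = P = 8913/10000 ≈ 0.891300
step 5 [2.5y] bond c/2=13/800: DF=(368399/400000 − 13/800·(0.955900+0.943100+0.928900+0.891300))/(1+13/800) = 2117/2500 ≈ 0.846800

1 1/2 9559/10000
2 1 9431/10000
3 3/2 9289/10000
4 2 8913/10000
5 5/2 2117/2500
f(1y,2y) = ((9431/10000)/(8913/10000) − 1)/(1) = 518/8913 ≈ 5.8117%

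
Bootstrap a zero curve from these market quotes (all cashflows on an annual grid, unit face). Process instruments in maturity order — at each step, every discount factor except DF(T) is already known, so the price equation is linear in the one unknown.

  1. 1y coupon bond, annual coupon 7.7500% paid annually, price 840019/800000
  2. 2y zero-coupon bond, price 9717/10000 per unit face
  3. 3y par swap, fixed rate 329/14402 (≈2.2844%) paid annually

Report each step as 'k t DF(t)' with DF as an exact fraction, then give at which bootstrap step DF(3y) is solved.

step 1 [1y] bond c/1=31/400: DF=(840019/800000 − 31/400·(0))/(1+31/400) = 1949/2000 ≈ 0.974500
step 2 [2y] zero: DF = P = 9717/10000 ≈ 0.971700
step 3 [3y] swap r/1=329/14402: DF=(1 − 329/14402·(0.974500+0.971700))/(1+329/14402) = 4671/5000 ≈ 0.934200

1 1 1949/2000
2 2 9717/10000
3 3 4671/5000
DF(3y) is solved at step 3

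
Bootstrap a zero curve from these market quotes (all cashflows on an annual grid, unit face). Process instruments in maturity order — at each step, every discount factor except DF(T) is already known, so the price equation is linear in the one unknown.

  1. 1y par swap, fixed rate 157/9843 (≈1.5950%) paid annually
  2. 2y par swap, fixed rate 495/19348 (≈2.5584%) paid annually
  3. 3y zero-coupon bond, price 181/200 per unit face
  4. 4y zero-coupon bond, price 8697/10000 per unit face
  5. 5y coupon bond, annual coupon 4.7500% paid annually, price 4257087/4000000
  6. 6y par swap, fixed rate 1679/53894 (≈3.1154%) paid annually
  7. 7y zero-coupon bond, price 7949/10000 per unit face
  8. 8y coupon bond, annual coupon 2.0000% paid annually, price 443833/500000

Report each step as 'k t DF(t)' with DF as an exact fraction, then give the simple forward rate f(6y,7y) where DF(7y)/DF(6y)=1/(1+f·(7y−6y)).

step 1 [1y] swap r/1=157/9843: DF=(1 − 157/9843·(0))/(1+157/9843) = 9843/10000 ≈ 0.984300
step 2 [2y] swap r/1=495/19348: DF=(1 − 495/19348·(0.984300))/(1+495/19348) = 1901/2000 ≈ 0.950500
step 3 [3y] zero: DF = P = 181/200 ≈ 0.905000
step 4 [4y] zero: DF = P = 8697/10000 ≈ 0.869700
step 5 [5y] bond c/1=19/400: DF=(4257087/4000000 − 19/400·(0.984300+0.950500+0.905000+0.869700))/(1+19/400) = 4239/5000 ≈ 0.847800
step 6 [6y] swap r/1=1679/53894: DF=(1 − 1679/53894·(0.984300+0.950500+0.905000+0.869700+0.847800))/(1+1679/53894) = 8321/10000 ≈ 0.832100
step 7 [7y] zero: DF = P = 7949/10000 ≈ 0.794900
step 8 [8y] bond c/1=1/50: DF=(443833/500000 − 1/50·(0.984300+0.950500+0.905000+0.869700+0.847800+0.832100+0.794900))/(1+1/50) = 749/1000 ≈ 0.749000

1 1 9843/10000
2 2 1901/2000
3 3 181/200
4 4 8697/10000
5 5 4239/5000
6 6 8321/10000
7 7 7949/10000
8 8 749/1000
f(6y,7y) = ((8321/10000)/(7949/10000) − 1)/(1) = 372/7949 ≈ 4.6798%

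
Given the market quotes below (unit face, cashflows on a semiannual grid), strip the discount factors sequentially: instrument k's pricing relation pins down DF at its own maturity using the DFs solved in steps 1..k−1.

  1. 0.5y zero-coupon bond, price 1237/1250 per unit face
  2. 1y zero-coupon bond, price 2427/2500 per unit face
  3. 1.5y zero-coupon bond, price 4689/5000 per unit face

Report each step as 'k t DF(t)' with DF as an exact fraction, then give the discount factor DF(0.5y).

1 1/2 1237/1250
2 1 2427/2500
3 3/2 4689/5000
DF(0.5y) = 1237/1250 ≈ 0.989600

step 1 [0.5y] zero: DF = P = 1237/1250 ≈ 0.989600
step 2 [1y] zero: DF = P = 2427/2500 ≈ 0.970800
step 3 [1.5y] zero: DF = P = 4689/5000 ≈ 0.937800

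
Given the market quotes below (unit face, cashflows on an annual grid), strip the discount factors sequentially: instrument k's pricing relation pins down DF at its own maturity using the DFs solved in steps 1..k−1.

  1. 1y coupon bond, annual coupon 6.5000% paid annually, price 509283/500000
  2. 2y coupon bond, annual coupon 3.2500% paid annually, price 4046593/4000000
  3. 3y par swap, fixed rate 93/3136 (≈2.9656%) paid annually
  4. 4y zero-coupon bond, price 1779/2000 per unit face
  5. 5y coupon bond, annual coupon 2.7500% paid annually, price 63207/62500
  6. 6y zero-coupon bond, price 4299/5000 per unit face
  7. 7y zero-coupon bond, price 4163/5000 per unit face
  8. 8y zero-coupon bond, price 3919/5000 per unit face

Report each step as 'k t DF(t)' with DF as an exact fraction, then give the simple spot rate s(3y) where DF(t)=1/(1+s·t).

1 1 2391/2500
2 2 9497/10000
3 3 9163/10000
4 4 1779/2000
5 5 8849/10000
6 6 4299/5000
7 7 4163/5000
8 8 3919/5000
s(3y) = (1/(9163/10000) − 1)/(3) = 279/9163 ≈ 3.0449%

step 1 [1y] bond c/1=13/200: DF=(509283/500000 − 13/200·(0))/(1+13/200) = 2391/2500 ≈ 0.956400
step 2 [2y] bond c/1=13/400: DF=(4046593/4000000 − 13/400·(0.956400))/(1+13/400) = 9497/10000 ≈ 0.949700
step 3 [3y] swap r/1=93/3136: DF=(1 − 93/3136·(0.956400+0.949700))/(1+93/3136) = 9163/10000 ≈ 0.916300
step 4 [4y] zero: DF = P = 1779/2000 ≈ 0.889500
step 5 [5y] bond c/1=11/400: DF=(63207/62500 − 11/400·(0.956400+0.949700+0.916300+0.889500))/(1+11/400) = 8849/10000 ≈ 0.884900
step 6 [6y] zero: DF = P = 4299/5000 ≈ 0.859800
step 7 [7y] zero: DF = P = 4163/5000 ≈ 0.832600
step 8 [8y] zero: DF = P = 3919/5000 ≈ 0.783800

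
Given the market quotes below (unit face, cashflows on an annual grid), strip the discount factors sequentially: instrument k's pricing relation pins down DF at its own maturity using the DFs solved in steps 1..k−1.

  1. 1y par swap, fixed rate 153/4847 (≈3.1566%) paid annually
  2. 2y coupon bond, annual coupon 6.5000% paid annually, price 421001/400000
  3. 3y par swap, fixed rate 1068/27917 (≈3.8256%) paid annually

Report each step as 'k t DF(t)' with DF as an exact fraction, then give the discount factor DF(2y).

1 1 4847/5000
2 2 9291/10000
3 3 2233/2500
DF(2y) = 9291/10000 ≈ 0.929100

step 1 [1y] swap r/1=153/4847: DF=(1 − 153/4847·(0))/(1+153/4847) = 4847/5000 ≈ 0.969400
step 2 [2y] bond c/1=13/200: DF=(421001/400000 − 13/200·(0.969400))/(1+13/200) = 9291/10000 ≈ 0.929100
step 3 [3y] swap r/1=1068/27917: DF=(1 − 1068/27917·(0.969400+0.929100))/(1+1068/27917) = 2233/2500 ≈ 0.893200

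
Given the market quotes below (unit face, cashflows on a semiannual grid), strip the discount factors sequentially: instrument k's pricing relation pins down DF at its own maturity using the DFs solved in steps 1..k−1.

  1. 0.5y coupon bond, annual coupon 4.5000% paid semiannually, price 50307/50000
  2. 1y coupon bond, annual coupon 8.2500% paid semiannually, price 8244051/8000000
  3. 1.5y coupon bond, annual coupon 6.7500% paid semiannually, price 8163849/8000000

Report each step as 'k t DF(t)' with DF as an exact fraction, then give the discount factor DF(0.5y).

step 1 [0.5y] bond c/2=9/400: DF=(50307/50000 − 9/400·(0))/(1+9/400) = 123/125 ≈ 0.984000
step 2 [1y] bond c/2=33/800: DF=(8244051/8000000 − 33/800·(0.984000))/(1+33/800) = 9507/10000 ≈ 0.950700
step 3 [1.5y] bond c/2=27/800: DF=(8163849/8000000 − 27/800·(0.984000+0.950700))/(1+27/800) = 231/250 ≈ 0.924000

1 1/2 123/125
2 1 9507/10000
3 3/2 231/250
DF(0.5y) = 123/125 ≈ 0.984000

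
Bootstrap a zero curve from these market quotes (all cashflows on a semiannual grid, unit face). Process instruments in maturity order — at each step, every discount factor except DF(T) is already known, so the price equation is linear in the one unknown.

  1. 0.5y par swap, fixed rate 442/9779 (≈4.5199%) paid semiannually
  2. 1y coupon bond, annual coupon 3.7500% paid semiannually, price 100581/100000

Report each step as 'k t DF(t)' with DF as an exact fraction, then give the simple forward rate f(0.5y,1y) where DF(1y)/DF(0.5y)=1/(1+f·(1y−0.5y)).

1 1/2 9779/10000
2 1 9693/10000
f(0.5y,1y) = ((9779/10000)/(9693/10000) − 1)/(1/2) = 172/9693 ≈ 1.7745%

step 1 [0.5y] swap r/2=221/9779: DF=(1 − 221/9779·(0))/(1+221/9779) = 9779/10000 ≈ 0.977900
step 2 [1y] bond c/2=3/160: DF=(100581/100000 − 3/160·(0.977900))/(1+3/160) = 9693/10000 ≈ 0.969300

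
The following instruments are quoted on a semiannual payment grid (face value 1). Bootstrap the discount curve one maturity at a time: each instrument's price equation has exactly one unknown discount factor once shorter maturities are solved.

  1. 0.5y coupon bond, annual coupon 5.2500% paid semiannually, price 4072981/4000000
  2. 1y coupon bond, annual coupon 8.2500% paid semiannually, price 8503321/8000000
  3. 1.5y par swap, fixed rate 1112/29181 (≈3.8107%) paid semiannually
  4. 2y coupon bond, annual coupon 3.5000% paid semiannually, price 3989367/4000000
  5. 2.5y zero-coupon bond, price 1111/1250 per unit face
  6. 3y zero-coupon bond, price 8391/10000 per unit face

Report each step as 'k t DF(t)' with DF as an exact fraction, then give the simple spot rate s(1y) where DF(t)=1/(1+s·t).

step 1 [0.5y] bond c/2=21/800: DF=(4072981/4000000 − 21/800·(0))/(1+21/800) = 4961/5000 ≈ 0.992200
step 2 [1y] bond c/2=33/800: DF=(8503321/8000000 − 33/800·(0.992200))/(1+33/800) = 1963/2000 ≈ 0.981500
step 3 [1.5y] swap r/2=556/29181: DF=(1 − 556/29181·(0.992200+0.981500))/(1+556/29181) = 2361/2500 ≈ 0.944400
step 4 [2y] bond c/2=7/400: DF=(3989367/4000000 − 7/400·(0.992200+0.981500+0.944400))/(1+7/400) = 93/100 ≈ 0.930000
step 5 [2.5y] zero: DF = P = 1111/1250 ≈ 0.888800
step 6 [3y] zero: DF = P = 8391/10000 ≈ 0.839100

1 1/2 4961/5000
2 1 1963/2000
3 3/2 2361/2500
4 2 93/100
5 5/2 1111/1250
6 3 8391/10000
s(1y) = (1/(1963/2000) − 1)/(1) = 37/1963 ≈ 1.8849%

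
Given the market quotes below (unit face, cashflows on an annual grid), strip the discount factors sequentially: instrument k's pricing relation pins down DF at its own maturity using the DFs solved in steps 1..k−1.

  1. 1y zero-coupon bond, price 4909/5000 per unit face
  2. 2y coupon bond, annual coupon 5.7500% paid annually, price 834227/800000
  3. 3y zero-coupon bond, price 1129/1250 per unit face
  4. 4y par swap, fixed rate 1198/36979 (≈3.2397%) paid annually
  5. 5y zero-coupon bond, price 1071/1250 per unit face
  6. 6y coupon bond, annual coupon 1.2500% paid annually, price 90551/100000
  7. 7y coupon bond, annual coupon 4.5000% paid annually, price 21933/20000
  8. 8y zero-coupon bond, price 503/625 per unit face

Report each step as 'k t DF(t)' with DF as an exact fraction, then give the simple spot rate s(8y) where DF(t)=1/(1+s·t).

1 1 4909/5000
2 2 9327/10000
3 3 1129/1250
4 4 4401/5000
5 5 1071/1250
6 6 8381/10000
7 7 2043/2500
8 8 503/625
s(8y) = (1/(503/625) − 1)/(8) = 61/2012 ≈ 3.0318%

step 1 [1y] zero: DF = P = 4909/5000 ≈ 0.981800
step 2 [2y] bond c/1=23/400: DF=(834227/800000 − 23/400·(0.981800))/(1+23/400) = 9327/10000 ≈ 0.932700
step 3 [3y] zero: DF = P = 1129/1250 ≈ 0.903200
step 4 [4y] swap r/1=1198/36979: DF=(1 − 1198/36979·(0.981800+0.932700+0.903200))/(1+1198/36979) = 4401/5000 ≈ 0.880200
step 5 [5y] zero: DF = P = 1071/1250 ≈ 0.856800
step 6 [6y] bond c/1=1/80: DF=(90551/100000 − 1/80·(0.981800+0.932700+0.903200+0.880200+0.856800))/(1+1/80) = 8381/10000 ≈ 0.838100
step 7 [7y] bond c/1=9/200: DF=(21933/20000 − 9/200·(0.981800+0.932700+0.903200+0.880200+0.856800+0.838100))/(1+9/200) = 2043/2500 ≈ 0.817200
step 8 [8y] zero: DF = P = 503/625 ≈ 0.804800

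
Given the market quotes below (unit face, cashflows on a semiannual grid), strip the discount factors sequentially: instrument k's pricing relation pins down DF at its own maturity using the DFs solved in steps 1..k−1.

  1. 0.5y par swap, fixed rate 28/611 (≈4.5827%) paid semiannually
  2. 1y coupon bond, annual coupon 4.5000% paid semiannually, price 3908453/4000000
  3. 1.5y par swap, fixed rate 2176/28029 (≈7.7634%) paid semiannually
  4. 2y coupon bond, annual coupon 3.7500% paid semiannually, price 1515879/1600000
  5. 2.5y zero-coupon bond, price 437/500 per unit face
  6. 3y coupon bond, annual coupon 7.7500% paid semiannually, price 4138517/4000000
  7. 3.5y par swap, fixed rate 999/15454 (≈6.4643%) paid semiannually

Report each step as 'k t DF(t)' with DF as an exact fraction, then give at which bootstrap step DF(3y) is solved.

step 1 [0.5y] swap r/2=14/611: DF=(1 − 14/611·(0))/(1+14/611) = 611/625 ≈ 0.977600
step 2 [1y] bond c/2=9/400: DF=(3908453/4000000 − 9/400·(0.977600))/(1+9/400) = 9341/10000 ≈ 0.934100
step 3 [1.5y] swap r/2=1088/28029: DF=(1 − 1088/28029·(0.977600+0.934100))/(1+1088/28029) = 557/625 ≈ 0.891200
step 4 [2y] bond c/2=3/160: DF=(1515879/1600000 − 3/160·(0.977600+0.934100+0.891200))/(1+3/160) = 549/625 ≈ 0.878400
step 5 [2.5y] zero: DF = P = 437/500 ≈ 0.874000
step 6 [3y] bond c/2=31/800: DF=(4138517/4000000 − 31/800·(0.977600+0.934100+0.891200+0.878400+0.874000))/(1+31/800) = 8261/10000 ≈ 0.826100
step 7 [3.5y] swap r/2=999/30908: DF=(1 − 999/30908·(0.977600+0.934100+0.891200+0.878400+0.874000+0.826100))/(1+999/30908) = 4001/5000 ≈ 0.800200

1 1/2 611/625
2 1 9341/10000
3 3/2 557/625
4 2 549/625
5 5/2 437/500
6 3 8261/10000
7 7/2 4001/5000
DF(3y) is solved at step 6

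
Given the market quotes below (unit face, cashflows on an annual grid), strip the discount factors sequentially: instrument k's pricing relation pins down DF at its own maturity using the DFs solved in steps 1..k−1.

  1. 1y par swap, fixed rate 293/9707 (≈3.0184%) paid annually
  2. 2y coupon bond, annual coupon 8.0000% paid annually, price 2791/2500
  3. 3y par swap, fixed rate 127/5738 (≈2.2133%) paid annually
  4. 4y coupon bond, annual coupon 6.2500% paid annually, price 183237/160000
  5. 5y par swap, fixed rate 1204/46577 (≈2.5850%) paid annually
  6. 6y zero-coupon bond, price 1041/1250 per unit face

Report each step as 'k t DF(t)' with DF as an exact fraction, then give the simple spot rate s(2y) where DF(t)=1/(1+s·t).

1 1 9707/10000
2 2 4809/5000
3 3 1873/2000
4 4 9091/10000
5 5 2199/2500
6 6 1041/1250
s(2y) = (1/(4809/5000) − 1)/(2) = 191/9618 ≈ 1.9859%

step 1 [1y] swap r/1=293/9707: DF=(1 − 293/9707·(0))/(1+293/9707) = 9707/10000 ≈ 0.970700
step 2 [2y] bond c/1=2/25: DF=(2791/2500 − 2/25·(0.970700))/(1+2/25) = 4809/5000 ≈ 0.961800
step 3 [3y] swap r/1=127/5738: DF=(1 − 127/5738·(0.970700+0.961800))/(1+127/5738) = 1873/2000 ≈ 0.936500
step 4 [4y] bond c/1=1/16: DF=(183237/160000 − 1/16·(0.970700+0.961800+0.936500))/(1+1/16) = 9091/10000 ≈ 0.909100
step 5 [5y] swap r/1=1204/46577: DF=(1 − 1204/46577·(0.970700+0.961800+0.936500+0.909100))/(1+1204/46577) = 2199/2500 ≈ 0.879600
step 6 [6y] zero: DF = P = 1041/1250 ≈ 0.832800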